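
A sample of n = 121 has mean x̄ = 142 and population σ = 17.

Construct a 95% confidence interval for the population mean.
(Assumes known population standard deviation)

Confidence level: 95%, α = 0.05
z_0.025 = 1.960
SE = σ/√n = 17/√121 = 1.5455
Margin of error = 1.960 × 1.5455 = 3.0292
CI: x̄ ± margin = 142 ± 3.0292
CI: (138.9708, 145.0292)

Answer: (138.9708, 145.0292)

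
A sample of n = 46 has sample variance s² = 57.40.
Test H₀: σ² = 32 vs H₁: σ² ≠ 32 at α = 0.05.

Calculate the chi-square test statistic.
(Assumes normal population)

df = n - 1 = 45
χ² = (n-1)s²/σ₀² = 45×57.40/32 = 80.7188
Critical values: χ²_{0.975,45} = 28.366, χ²_{0.025,45} = 65.410
Rejection region: χ² < 28.366 or χ² > 65.410
Decision: reject H₀

Answer: χ² = 80.7188, reject H₀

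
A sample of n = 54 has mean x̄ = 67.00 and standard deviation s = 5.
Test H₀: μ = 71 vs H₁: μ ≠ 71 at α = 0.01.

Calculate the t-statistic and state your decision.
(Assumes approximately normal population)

df = n - 1 = 53
SE = s/√n = 5/√54 = 0.6804
t = (x̄ - μ₀)/SE = (67.00 - 71)/0.6804 = -5.8789
Critical value: t_{0.005,53} = ±2.672
p-value < 0.0001
Decision: reject H₀

Answer: t = -5.8789, reject H₀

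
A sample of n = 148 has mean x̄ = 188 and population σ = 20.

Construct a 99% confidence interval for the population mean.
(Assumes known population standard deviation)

Confidence level: 99%, α = 0.01
z_0.005 = 2.576
SE = σ/√n = 20/√148 = 1.6440
Margin of error = 2.576 × 1.6440 = 4.2349
CI: x̄ ± margin = 188 ± 4.2349
CI: (183.7651, 192.2349)

Answer: (183.7651, 192.2349)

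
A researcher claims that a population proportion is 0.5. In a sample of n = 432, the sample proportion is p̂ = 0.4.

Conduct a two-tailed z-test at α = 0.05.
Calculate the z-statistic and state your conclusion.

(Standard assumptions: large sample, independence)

H₀: p = 0.5, H₁: p ≠ 0.5
Standard error: SE = √(p₀(1-p₀)/n) = √(0.5×0.5/432) = 0.024056
z-statistic: z = (p̂ - p₀)/SE = (0.4 - 0.5)/0.024056 = -4.1570
Critical value: z_0.025 = ±1.960
p-value < 0.0001
Decision: reject H₀ at α = 0.05

Answer: z = -4.1570, reject H₀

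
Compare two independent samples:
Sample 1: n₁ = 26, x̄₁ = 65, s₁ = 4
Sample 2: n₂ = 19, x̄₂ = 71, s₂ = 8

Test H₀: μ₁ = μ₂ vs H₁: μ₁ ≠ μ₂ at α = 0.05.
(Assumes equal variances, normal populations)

Answer: t = -3.3091, reject H₀

Derivation:
Pooled variance: s²_p = [25×4² + 18×8²]/(43) = 36.0930
s_p = 6.0077
SE = s_p×√(1/n₁ + 1/n₂) = 6.0077×√(1/26 + 1/19) = 1.8132
t = (x̄₁ - x̄₂)/SE = (65 - 71)/1.8132 = -3.3091
df = 43, t-critical = ±2.017
Decision: reject H₀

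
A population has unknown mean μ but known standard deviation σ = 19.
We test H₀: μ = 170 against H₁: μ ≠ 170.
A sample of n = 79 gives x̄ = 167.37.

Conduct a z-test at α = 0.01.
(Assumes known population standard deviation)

Answer: z = -1.2303, fail to reject H₀

Derivation:
Standard error: SE = σ/√n = 19/√79 = 2.1377
z-statistic: z = (x̄ - μ₀)/SE = (167.37 - 170)/2.1377 = -1.2303
Critical value: ±2.576
p-value = 0.2186
Decision: fail to reject H₀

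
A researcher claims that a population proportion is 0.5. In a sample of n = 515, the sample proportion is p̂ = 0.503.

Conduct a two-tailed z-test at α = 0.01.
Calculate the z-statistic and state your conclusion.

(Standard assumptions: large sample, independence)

Answer: z = 0.1362, fail to reject H₀

Derivation:
H₀: p = 0.5, H₁: p ≠ 0.5
Standard error: SE = √(p₀(1-p₀)/n) = √(0.5×0.5/515) = 0.022033
z-statistic: z = (p̂ - p₀)/SE = (0.503 - 0.5)/0.022033 = 0.1362
Critical value: z_0.005 = ±2.576
p-value = 0.8917
Decision: fail to reject H₀ at α = 0.01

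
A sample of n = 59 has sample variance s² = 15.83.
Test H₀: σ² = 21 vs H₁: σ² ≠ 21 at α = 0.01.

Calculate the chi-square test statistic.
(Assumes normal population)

Answer: χ² = 43.7210, fail to reject H₀

Derivation:
df = n - 1 = 58
χ² = (n-1)s²/σ₀² = 58×15.83/21 = 43.7210
Critical values: χ²_{0.995,58} = 34.008, χ²_{0.005,58} = 89.477
Rejection region: χ² < 34.008 or χ² > 89.477
Decision: fail to reject H₀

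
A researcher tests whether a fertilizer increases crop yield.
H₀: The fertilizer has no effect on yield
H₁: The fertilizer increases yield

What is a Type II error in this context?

Answer: Failing to recommend an effective fertilizer

Derivation:
Type I error: rejecting H₀ when it is actually true (false positive).
Type II error: failing to reject H₀ when H₁ is actually true (false negative).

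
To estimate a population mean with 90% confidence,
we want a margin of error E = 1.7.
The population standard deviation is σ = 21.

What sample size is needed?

z_0.05 = 1.645
n = (z×σ/E)² = (1.645×21/1.7)²
n = 412.9263
Round up: n = 413

Answer: n = 413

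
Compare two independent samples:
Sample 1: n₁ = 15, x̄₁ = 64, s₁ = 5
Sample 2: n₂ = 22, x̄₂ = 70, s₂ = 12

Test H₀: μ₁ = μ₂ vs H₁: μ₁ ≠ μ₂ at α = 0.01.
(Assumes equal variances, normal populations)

Answer: t = -1.8250, fail to reject H₀

Derivation:
Pooled variance: s²_p = [14×5² + 21×12²]/(35) = 96.4000
s_p = 9.8184
SE = s_p×√(1/n₁ + 1/n₂) = 9.8184×√(1/15 + 1/22) = 3.2876
t = (x̄₁ - x̄₂)/SE = (64 - 70)/3.2876 = -1.8250
df = 35, t-critical = ±2.724
Decision: fail to reject H₀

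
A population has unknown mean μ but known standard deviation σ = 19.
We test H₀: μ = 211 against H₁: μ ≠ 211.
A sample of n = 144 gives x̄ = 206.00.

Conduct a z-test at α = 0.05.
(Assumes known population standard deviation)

Standard error: SE = σ/√n = 19/√144 = 1.5833
z-statistic: z = (x̄ - μ₀)/SE = (206.00 - 211)/1.5833 = -3.1580
Critical value: ±1.960
p-value = 0.0016
Decision: reject H₀

Answer: z = -3.1580, reject H₀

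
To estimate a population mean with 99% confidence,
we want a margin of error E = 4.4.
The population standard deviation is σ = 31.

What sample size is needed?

Answer: n = 330

Derivation:
z_0.005 = 2.576
n = (z×σ/E)² = (2.576×31/4.4)²
n = 329.3895
Round up: n = 330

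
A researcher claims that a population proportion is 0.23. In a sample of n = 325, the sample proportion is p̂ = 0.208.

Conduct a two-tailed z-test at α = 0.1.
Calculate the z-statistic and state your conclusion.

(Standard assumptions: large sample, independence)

Answer: z = -0.9424, fail to reject H₀

Derivation:
H₀: p = 0.23, H₁: p ≠ 0.23
Standard error: SE = √(p₀(1-p₀)/n) = √(0.23×0.77/325) = 0.023344
z-statistic: z = (p̂ - p₀)/SE = (0.208 - 0.23)/0.023344 = -0.9424
Critical value: z_0.05 = ±1.645
p-value = 0.3460
Decision: fail to reject H₀ at α = 0.1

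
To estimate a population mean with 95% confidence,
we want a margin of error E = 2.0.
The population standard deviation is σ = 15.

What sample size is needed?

z_0.025 = 1.960
n = (z×σ/E)² = (1.960×15/2.0)²
n = 216.0900
Round up: n = 217

Answer: n = 217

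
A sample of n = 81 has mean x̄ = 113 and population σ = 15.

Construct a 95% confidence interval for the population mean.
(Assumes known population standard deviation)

Answer: (109.7333, 116.2667)

Derivation:
Confidence level: 95%, α = 0.05
z_0.025 = 1.960
SE = σ/√n = 15/√81 = 1.6667
Margin of error = 1.960 × 1.6667 = 3.2667
CI: x̄ ± margin = 113 ± 3.2667
CI: (109.7333, 116.2667)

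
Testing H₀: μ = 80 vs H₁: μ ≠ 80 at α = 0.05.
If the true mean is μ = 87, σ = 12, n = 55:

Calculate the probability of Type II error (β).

Answer: β ≈ 0.0090

Derivation:
SE = σ/√n = 12/√55 = 1.6181
Critical values: μ₀ ± z_0.025×SE = 80 ± 1.960×1.6181
Acceptance region: (76.8285, 83.1715)
Under H₁ (μ = 87): z_high = (83.1715 - 87)/1.6181 = -2.3660, z_low = (76.8285 - 87)/1.6181 = -6.2861
β = P(not reject | H₁) = Φ(-2.3660) - Φ(-6.2861) ≈ 0.0090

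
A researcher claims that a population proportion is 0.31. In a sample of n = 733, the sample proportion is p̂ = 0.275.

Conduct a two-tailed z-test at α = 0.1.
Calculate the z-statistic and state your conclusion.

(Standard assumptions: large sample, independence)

H₀: p = 0.31, H₁: p ≠ 0.31
Standard error: SE = √(p₀(1-p₀)/n) = √(0.31×0.69/733) = 0.017083
z-statistic: z = (p̂ - p₀)/SE = (0.275 - 0.31)/0.017083 = -2.0488
Critical value: z_0.05 = ±1.645
p-value = 0.0405
Decision: reject H₀ at α = 0.1

Answer: z = -2.0488, reject H₀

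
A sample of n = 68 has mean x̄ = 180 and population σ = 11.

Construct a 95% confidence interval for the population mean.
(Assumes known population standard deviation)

Confidence level: 95%, α = 0.05
z_0.025 = 1.960
SE = σ/√n = 11/√68 = 1.3339
Margin of error = 1.960 × 1.3339 = 2.6144
CI: x̄ ± margin = 180 ± 2.6144
CI: (177.3856, 182.6144)

Answer: (177.3856, 182.6144)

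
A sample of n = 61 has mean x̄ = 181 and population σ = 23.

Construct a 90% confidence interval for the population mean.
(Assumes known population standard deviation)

Answer: (176.1558, 185.8442)

Derivation:
Confidence level: 90%, α = 0.1
z_0.05 = 1.645
SE = σ/√n = 23/√61 = 2.9448
Margin of error = 1.645 × 2.9448 = 4.8442
CI: x̄ ± margin = 181 ± 4.8442
CI: (176.1558, 185.8442)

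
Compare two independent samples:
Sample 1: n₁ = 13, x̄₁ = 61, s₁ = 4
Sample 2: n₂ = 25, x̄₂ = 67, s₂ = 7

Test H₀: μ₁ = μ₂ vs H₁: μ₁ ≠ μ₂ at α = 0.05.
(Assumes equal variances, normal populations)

Answer: t = -2.8464, reject H₀

Derivation:
Pooled variance: s²_p = [12×4² + 24×7²]/(36) = 38.0000
s_p = 6.1644
SE = s_p×√(1/n₁ + 1/n₂) = 6.1644×√(1/13 + 1/25) = 2.1079
t = (x̄₁ - x̄₂)/SE = (61 - 67)/2.1079 = -2.8464
df = 36, t-critical = ±2.028
Decision: reject H₀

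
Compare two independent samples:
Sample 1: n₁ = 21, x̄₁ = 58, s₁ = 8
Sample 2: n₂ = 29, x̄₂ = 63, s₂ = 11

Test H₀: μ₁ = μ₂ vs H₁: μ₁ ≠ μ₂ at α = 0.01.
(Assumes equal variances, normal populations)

Answer: t = -1.7695, fail to reject H₀

Derivation:
Pooled variance: s²_p = [20×8² + 28×11²]/(48) = 97.2500
s_p = 9.8615
SE = s_p×√(1/n₁ + 1/n₂) = 9.8615×√(1/21 + 1/29) = 2.8257
t = (x̄₁ - x̄₂)/SE = (58 - 63)/2.8257 = -1.7695
df = 48, t-critical = ±2.682
Decision: fail to reject H₀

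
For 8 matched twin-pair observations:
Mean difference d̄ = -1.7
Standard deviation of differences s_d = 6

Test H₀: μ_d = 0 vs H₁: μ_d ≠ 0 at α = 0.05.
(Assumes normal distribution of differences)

df = n - 1 = 7
SE = s_d/√n = 6/√8 = 2.1213
t = d̄/SE = -1.7/2.1213 = -0.8014
Critical value: t_{0.025,7} = ±2.365
p-value ≈ 0.4492
Decision: fail to reject H₀

Answer: t = -0.8014, fail to reject H₀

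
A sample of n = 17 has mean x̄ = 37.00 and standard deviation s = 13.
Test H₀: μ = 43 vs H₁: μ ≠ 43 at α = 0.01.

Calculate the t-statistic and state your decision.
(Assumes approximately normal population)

df = n - 1 = 16
SE = s/√n = 13/√17 = 3.1530
t = (x̄ - μ₀)/SE = (37.00 - 43)/3.1530 = -1.9029
Critical value: t_{0.005,16} = ±2.921
p-value ≈ 0.0752
Decision: fail to reject H₀

Answer: t = -1.9029, fail to reject H₀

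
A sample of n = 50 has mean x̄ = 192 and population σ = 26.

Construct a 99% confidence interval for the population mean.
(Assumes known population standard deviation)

Answer: (182.5280, 201.4720)

Derivation:
Confidence level: 99%, α = 0.01
z_0.005 = 2.576
SE = σ/√n = 26/√50 = 3.6770
Margin of error = 2.576 × 3.6770 = 9.4720
CI: x̄ ± margin = 192 ± 9.4720
CI: (182.5280, 201.4720)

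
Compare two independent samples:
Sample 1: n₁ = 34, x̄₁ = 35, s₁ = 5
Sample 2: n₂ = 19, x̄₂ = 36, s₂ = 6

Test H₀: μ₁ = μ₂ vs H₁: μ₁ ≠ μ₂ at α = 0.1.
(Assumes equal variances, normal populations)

Answer: t = -0.6496, fail to reject H₀

Derivation:
Pooled variance: s²_p = [33×5² + 18×6²]/(51) = 28.8824
s_p = 5.3742
SE = s_p×√(1/n₁ + 1/n₂) = 5.3742×√(1/34 + 1/19) = 1.5393
t = (x̄₁ - x̄₂)/SE = (35 - 36)/1.5393 = -0.6496
df = 51, t-critical = ±1.675
Decision: fail to reject H₀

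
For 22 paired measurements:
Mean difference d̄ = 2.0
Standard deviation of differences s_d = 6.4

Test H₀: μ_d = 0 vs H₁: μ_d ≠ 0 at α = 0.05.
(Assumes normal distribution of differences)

df = n - 1 = 21
SE = s_d/√n = 6.4/√22 = 1.3645
t = d̄/SE = 2.0/1.3645 = 1.4657
Critical value: t_{0.025,21} = ±2.080
p-value ≈ 0.1575
Decision: fail to reject H₀

Answer: t = 1.4657, fail to reject H₀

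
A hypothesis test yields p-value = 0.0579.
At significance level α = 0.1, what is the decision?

Compare p-value to α:
0.0579 < 0.1
Decision: reject H₀

Answer: reject H₀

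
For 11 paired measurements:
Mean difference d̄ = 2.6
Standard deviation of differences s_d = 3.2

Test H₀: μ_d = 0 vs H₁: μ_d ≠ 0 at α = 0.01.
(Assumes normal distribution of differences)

Answer: t = 2.6949, fail to reject H₀

Derivation:
df = n - 1 = 10
SE = s_d/√n = 3.2/√11 = 0.9648
t = d̄/SE = 2.6/0.9648 = 2.6949
Critical value: t_{0.005,10} = ±3.169
p-value ≈ 0.0225
Decision: fail to reject H₀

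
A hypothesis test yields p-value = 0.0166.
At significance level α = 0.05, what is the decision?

Answer: reject H₀

Derivation:
Compare p-value to α:
0.0166 < 0.05
Decision: reject H₀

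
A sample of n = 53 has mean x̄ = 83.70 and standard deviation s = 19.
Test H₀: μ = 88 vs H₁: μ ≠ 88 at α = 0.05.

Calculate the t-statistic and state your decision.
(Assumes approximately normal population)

Answer: t = -1.6476, fail to reject H₀

Derivation:
df = n - 1 = 52
SE = s/√n = 19/√53 = 2.6099
t = (x̄ - μ₀)/SE = (83.70 - 88)/2.6099 = -1.6476
Critical value: t_{0.025,52} = ±2.007
p-value ≈ 0.1055
Decision: fail to reject H₀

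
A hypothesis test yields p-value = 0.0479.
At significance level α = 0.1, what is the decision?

Compare p-value to α:
0.0479 < 0.1
Decision: reject H₀

Answer: reject H₀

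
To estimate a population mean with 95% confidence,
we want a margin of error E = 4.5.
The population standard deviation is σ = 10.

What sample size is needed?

Answer: n = 19

Derivation:
z_0.025 = 1.960
n = (z×σ/E)² = (1.960×10/4.5)²
n = 18.9709
Round up: n = 19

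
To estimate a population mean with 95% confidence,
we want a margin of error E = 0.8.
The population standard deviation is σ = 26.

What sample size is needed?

Answer: n = 4058

Derivation:
z_0.025 = 1.960
n = (z×σ/E)² = (1.960×26/0.8)²
n = 4057.6900
Round up: n = 4058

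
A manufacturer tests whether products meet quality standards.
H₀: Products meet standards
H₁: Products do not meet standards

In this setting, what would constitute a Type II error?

Answer: Accepting products as meeting standards when they don't

Derivation:
Type I error (α): Rejecting H₀ when H₀ is true
Type II error (β): Failing to reject H₀ when H₁ is true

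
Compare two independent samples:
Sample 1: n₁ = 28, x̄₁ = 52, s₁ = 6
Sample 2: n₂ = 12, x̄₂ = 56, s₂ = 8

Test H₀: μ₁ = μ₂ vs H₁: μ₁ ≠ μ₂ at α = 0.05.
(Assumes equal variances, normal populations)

Answer: t = -1.7457, fail to reject H₀

Derivation:
Pooled variance: s²_p = [27×6² + 11×8²]/(38) = 44.1053
s_p = 6.6412
SE = s_p×√(1/n₁ + 1/n₂) = 6.6412×√(1/28 + 1/12) = 2.2914
t = (x̄₁ - x̄₂)/SE = (52 - 56)/2.2914 = -1.7457
df = 38, t-critical = ±2.024
Decision: fail to reject H₀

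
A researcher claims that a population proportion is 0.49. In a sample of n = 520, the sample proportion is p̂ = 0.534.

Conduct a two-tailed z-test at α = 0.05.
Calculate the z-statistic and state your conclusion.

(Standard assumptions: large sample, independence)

Answer: z = 2.0071, reject H₀

Derivation:
H₀: p = 0.49, H₁: p ≠ 0.49
Standard error: SE = √(p₀(1-p₀)/n) = √(0.49×0.51/520) = 0.021922
z-statistic: z = (p̂ - p₀)/SE = (0.534 - 0.49)/0.021922 = 2.0071
Critical value: z_0.025 = ±1.960
p-value = 0.0447
Decision: reject H₀ at α = 0.05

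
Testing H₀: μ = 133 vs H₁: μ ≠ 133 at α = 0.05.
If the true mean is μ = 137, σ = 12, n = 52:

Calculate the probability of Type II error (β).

SE = σ/√n = 12/√52 = 1.6641
Critical values: μ₀ ± z_0.025×SE = 133 ± 1.960×1.6641
Acceptance region: (129.7384, 136.2616)
Under H₁ (μ = 137): z_high = (136.2616 - 137)/1.6641 = -0.4437, z_low = (129.7384 - 137)/1.6641 = -4.3637
β = P(not reject | H₁) = Φ(-0.4437) - Φ(-4.3637) ≈ 0.3286

Answer: β ≈ 0.3286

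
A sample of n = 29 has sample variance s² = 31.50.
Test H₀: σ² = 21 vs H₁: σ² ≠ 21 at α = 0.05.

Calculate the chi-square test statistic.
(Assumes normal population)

df = n - 1 = 28
χ² = (n-1)s²/σ₀² = 28×31.50/21 = 42.0000
Critical values: χ²_{0.975,28} = 15.308, χ²_{0.025,28} = 44.461
Rejection region: χ² < 15.308 or χ² > 44.461
Decision: fail to reject H₀

Answer: χ² = 42.0000, fail to reject H₀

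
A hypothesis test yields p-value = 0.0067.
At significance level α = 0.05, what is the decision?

Answer: reject H₀

Derivation:
Compare p-value to α:
0.0067 < 0.05
Decision: reject H₀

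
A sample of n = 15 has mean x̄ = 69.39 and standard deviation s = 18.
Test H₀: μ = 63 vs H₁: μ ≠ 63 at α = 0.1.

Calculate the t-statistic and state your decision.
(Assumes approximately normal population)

Answer: t = 1.3749, fail to reject H₀

Derivation:
df = n - 1 = 14
SE = s/√n = 18/√15 = 4.6476
t = (x̄ - μ₀)/SE = (69.39 - 63)/4.6476 = 1.3749
Critical value: t_{0.05,14} = ±1.761
p-value ≈ 0.1908
Decision: fail to reject H₀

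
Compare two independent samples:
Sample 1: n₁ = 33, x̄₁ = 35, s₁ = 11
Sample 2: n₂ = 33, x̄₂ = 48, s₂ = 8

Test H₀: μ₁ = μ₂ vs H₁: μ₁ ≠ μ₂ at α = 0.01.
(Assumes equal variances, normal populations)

Pooled variance: s²_p = [32×11² + 32×8²]/(64) = 92.5000
s_p = 9.6177
SE = s_p×√(1/n₁ + 1/n₂) = 9.6177×√(1/33 + 1/33) = 2.3677
t = (x̄₁ - x̄₂)/SE = (35 - 48)/2.3677 = -5.4906
df = 64, t-critical = ±2.655
Decision: reject H₀

Answer: t = -5.4906, reject H₀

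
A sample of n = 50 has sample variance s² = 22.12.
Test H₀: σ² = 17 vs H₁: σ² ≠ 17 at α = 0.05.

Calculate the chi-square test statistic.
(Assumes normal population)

df = n - 1 = 49
χ² = (n-1)s²/σ₀² = 49×22.12/17 = 63.7576
Critical values: χ²_{0.975,49} = 31.555, χ²_{0.025,49} = 70.222
Rejection region: χ² < 31.555 or χ² > 70.222
Decision: fail to reject H₀

Answer: χ² = 63.7576, fail to reject H₀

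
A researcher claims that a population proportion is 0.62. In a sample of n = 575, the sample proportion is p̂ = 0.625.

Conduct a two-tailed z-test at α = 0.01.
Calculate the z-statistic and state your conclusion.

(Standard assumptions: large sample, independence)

Answer: z = 0.2470, fail to reject H₀

Derivation:
H₀: p = 0.62, H₁: p ≠ 0.62
Standard error: SE = √(p₀(1-p₀)/n) = √(0.62×0.38/575) = 0.020242
z-statistic: z = (p̂ - p₀)/SE = (0.625 - 0.62)/0.020242 = 0.2470
Critical value: z_0.005 = ±2.576
p-value = 0.8049
Decision: fail to reject H₀ at α = 0.01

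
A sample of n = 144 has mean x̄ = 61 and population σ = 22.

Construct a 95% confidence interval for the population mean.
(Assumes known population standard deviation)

Answer: (57.4067, 64.5933)

Derivation:
Confidence level: 95%, α = 0.05
z_0.025 = 1.960
SE = σ/√n = 22/√144 = 1.8333
Margin of error = 1.960 × 1.8333 = 3.5933
CI: x̄ ± margin = 61 ± 3.5933
CI: (57.4067, 64.5933)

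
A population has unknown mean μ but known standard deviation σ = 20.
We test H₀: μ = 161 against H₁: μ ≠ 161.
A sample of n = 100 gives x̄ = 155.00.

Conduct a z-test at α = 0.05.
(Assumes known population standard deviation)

Standard error: SE = σ/√n = 20/√100 = 2.0000
z-statistic: z = (x̄ - μ₀)/SE = (155.00 - 161)/2.0000 = -3.0000
Critical value: ±1.960
p-value = 0.0027
Decision: reject H₀

Answer: z = -3.0000, reject H₀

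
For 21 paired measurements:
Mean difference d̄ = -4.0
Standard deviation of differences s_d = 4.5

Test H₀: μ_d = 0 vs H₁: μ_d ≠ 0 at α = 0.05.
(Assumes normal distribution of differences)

df = n - 1 = 20
SE = s_d/√n = 4.5/√21 = 0.9820
t = d̄/SE = -4.0/0.9820 = -4.0733
Critical value: t_{0.025,20} = ±2.086
p-value ≈ 0.0006
Decision: reject H₀

Answer: t = -4.0733, reject H₀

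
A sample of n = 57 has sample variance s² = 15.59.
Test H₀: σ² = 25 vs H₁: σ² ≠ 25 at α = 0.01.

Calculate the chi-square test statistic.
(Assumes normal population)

Answer: χ² = 34.9216, fail to reject H₀

Derivation:
df = n - 1 = 56
χ² = (n-1)s²/σ₀² = 56×15.59/25 = 34.9216
Critical values: χ²_{0.995,56} = 32.490, χ²_{0.005,56} = 86.994
Rejection region: χ² < 32.490 or χ² > 86.994
Decision: fail to reject H₀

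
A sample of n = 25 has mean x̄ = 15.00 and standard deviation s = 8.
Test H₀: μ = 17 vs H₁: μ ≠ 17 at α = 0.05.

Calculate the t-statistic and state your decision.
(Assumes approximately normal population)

df = n - 1 = 24
SE = s/√n = 8/√25 = 1.6000
t = (x̄ - μ₀)/SE = (15.00 - 17)/1.6000 = -1.2500
Critical value: t_{0.025,24} = ±2.064
p-value ≈ 0.2234
Decision: fail to reject H₀

Answer: t = -1.2500, fail to reject H₀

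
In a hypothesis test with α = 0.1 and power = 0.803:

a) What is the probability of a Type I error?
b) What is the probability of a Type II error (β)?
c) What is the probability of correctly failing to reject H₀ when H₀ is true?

a) Type I error probability = α = 0.1
b) Power = P(reject H₀ | H₁ true) = 1 - β = 0.803, so Type II error probability = β = 1 - Power = 0.197
c) P(fail to reject H₀ | H₀ true) = 1 - α = 0.9

Answer: a) 0.1, b) 0.197, c) 0.9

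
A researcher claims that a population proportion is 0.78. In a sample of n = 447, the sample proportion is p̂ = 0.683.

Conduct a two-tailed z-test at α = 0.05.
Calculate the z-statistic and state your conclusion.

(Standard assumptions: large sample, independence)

H₀: p = 0.78, H₁: p ≠ 0.78
Standard error: SE = √(p₀(1-p₀)/n) = √(0.78×0.22/447) = 0.019593
z-statistic: z = (p̂ - p₀)/SE = (0.683 - 0.78)/0.019593 = -4.9507
Critical value: z_0.025 = ±1.960
p-value < 0.0001
Decision: reject H₀ at α = 0.05

Answer: z = -4.9507, reject H₀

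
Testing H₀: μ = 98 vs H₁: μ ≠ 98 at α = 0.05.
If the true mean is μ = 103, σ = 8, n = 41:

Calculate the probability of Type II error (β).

SE = σ/√n = 8/√41 = 1.2494
Critical values: μ₀ ± z_0.025×SE = 98 ± 1.960×1.2494
Acceptance region: (95.5512, 100.4488)
Under H₁ (μ = 103): z_high = (100.4488 - 103)/1.2494 = -2.0419, z_low = (95.5512 - 103)/1.2494 = -5.9619
β = P(not reject | H₁) = Φ(-2.0419) - Φ(-5.9619) ≈ 0.0206

Answer: β ≈ 0.0206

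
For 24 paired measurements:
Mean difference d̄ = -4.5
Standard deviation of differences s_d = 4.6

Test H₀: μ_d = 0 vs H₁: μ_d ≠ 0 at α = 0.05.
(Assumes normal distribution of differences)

Answer: t = -4.7923, reject H₀

Derivation:
df = n - 1 = 23
SE = s_d/√n = 4.6/√24 = 0.9390
t = d̄/SE = -4.5/0.9390 = -4.7923
Critical value: t_{0.025,23} = ±2.069
p-value ≈ 0.0001
Decision: reject H₀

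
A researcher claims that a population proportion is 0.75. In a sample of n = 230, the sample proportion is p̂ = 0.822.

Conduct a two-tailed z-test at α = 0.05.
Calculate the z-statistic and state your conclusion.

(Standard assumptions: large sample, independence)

Answer: z = 2.5217, reject H₀

Derivation:
H₀: p = 0.75, H₁: p ≠ 0.75
Standard error: SE = √(p₀(1-p₀)/n) = √(0.75×0.25/230) = 0.028552
z-statistic: z = (p̂ - p₀)/SE = (0.822 - 0.75)/0.028552 = 2.5217
Critical value: z_0.025 = ±1.960
p-value = 0.0117
Decision: reject H₀ at α = 0.05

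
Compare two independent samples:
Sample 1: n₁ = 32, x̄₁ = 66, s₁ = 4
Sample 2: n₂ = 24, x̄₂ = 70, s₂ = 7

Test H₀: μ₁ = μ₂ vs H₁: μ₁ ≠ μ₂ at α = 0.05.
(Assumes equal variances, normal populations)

Answer: t = -2.7020, reject H₀

Derivation:
Pooled variance: s²_p = [31×4² + 23×7²]/(54) = 30.0556
s_p = 5.4823
SE = s_p×√(1/n₁ + 1/n₂) = 5.4823×√(1/32 + 1/24) = 1.4804
t = (x̄₁ - x̄₂)/SE = (66 - 70)/1.4804 = -2.7020
df = 54, t-critical = ±2.005
Decision: reject H₀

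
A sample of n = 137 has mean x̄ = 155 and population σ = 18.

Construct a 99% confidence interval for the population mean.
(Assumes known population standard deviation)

Confidence level: 99%, α = 0.01
z_0.005 = 2.576
SE = σ/√n = 18/√137 = 1.5378
Margin of error = 2.576 × 1.5378 = 3.9614
CI: x̄ ± margin = 155 ± 3.9614
CI: (151.0386, 158.9614)

Answer: (151.0386, 158.9614)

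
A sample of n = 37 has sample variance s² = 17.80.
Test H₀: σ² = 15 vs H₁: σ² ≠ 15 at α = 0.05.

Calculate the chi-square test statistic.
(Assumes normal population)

Answer: χ² = 42.7200, fail to reject H₀

Derivation:
df = n - 1 = 36
χ² = (n-1)s²/σ₀² = 36×17.80/15 = 42.7200
Critical values: χ²_{0.975,36} = 21.336, χ²_{0.025,36} = 54.437
Rejection region: χ² < 21.336 or χ² > 54.437
Decision: fail to reject H₀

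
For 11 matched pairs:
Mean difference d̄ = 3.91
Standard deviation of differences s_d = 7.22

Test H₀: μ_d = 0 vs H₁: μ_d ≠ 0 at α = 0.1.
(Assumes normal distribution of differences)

Answer: t = 1.7961, fail to reject H₀

Derivation:
df = n - 1 = 10
SE = s_d/√n = 7.22/√11 = 2.1769
t = d̄/SE = 3.91/2.1769 = 1.7961
Critical value: t_{0.05,10} = ±1.812
p-value ≈ 0.1027
Decision: fail to reject H₀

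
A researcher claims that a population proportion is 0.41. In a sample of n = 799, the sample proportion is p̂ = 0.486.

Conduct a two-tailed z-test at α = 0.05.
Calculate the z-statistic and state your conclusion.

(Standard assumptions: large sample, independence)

H₀: p = 0.41, H₁: p ≠ 0.41
Standard error: SE = √(p₀(1-p₀)/n) = √(0.41×0.59/799) = 0.017400
z-statistic: z = (p̂ - p₀)/SE = (0.486 - 0.41)/0.017400 = 4.3678
Critical value: z_0.025 = ±1.960
p-value < 0.0001
Decision: reject H₀ at α = 0.05

Answer: z = 4.3678, reject H₀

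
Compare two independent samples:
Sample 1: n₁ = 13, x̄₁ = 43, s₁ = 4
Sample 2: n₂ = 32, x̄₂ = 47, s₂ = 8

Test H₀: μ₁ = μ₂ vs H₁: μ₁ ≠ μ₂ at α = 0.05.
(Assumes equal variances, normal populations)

Pooled variance: s²_p = [12×4² + 31×8²]/(43) = 50.6047
s_p = 7.1137
SE = s_p×√(1/n₁ + 1/n₂) = 7.1137×√(1/13 + 1/32) = 2.3397
t = (x̄₁ - x̄₂)/SE = (43 - 47)/2.3397 = -1.7096
df = 43, t-critical = ±2.017
Decision: fail to reject H₀

Answer: t = -1.7096, fail to reject H₀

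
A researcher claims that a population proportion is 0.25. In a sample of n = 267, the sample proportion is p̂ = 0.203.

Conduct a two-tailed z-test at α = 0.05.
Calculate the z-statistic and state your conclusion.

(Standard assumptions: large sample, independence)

Answer: z = -1.7736, fail to reject H₀

Derivation:
H₀: p = 0.25, H₁: p ≠ 0.25
Standard error: SE = √(p₀(1-p₀)/n) = √(0.25×0.75/267) = 0.026500
z-statistic: z = (p̂ - p₀)/SE = (0.203 - 0.25)/0.026500 = -1.7736
Critical value: z_0.025 = ±1.960
p-value = 0.0761
Decision: fail to reject H₀ at α = 0.05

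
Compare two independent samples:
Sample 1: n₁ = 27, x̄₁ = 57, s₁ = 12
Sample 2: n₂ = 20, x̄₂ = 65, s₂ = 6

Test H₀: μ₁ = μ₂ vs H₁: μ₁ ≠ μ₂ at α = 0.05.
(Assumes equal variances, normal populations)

Answer: t = -2.7336, reject H₀

Derivation:
Pooled variance: s²_p = [26×12² + 19×6²]/(45) = 98.4000
s_p = 9.9197
SE = s_p×√(1/n₁ + 1/n₂) = 9.9197×√(1/27 + 1/20) = 2.9265
t = (x̄₁ - x̄₂)/SE = (57 - 65)/2.9265 = -2.7336
df = 45, t-critical = ±2.014
Decision: reject H₀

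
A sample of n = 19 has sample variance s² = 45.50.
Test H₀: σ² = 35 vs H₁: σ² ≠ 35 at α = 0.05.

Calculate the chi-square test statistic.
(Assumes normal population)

Answer: χ² = 23.4000, fail to reject H₀

Derivation:
df = n - 1 = 18
χ² = (n-1)s²/σ₀² = 18×45.50/35 = 23.4000
Critical values: χ²_{0.975,18} = 8.231, χ²_{0.025,18} = 31.526
Rejection region: χ² < 8.231 or χ² > 31.526
Decision: fail to reject H₀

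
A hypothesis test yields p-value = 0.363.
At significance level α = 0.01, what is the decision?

Answer: fail to reject H₀

Derivation:
Compare p-value to α:
0.363 ≥ 0.01
Decision: fail to reject H₀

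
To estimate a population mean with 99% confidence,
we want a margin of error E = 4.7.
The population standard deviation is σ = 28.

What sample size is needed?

z_0.005 = 2.576
n = (z×σ/E)² = (2.576×28/4.7)²
n = 235.5115
Round up: n = 236

Answer: n = 236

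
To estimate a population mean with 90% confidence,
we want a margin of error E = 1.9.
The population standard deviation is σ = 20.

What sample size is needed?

Answer: n = 300

Derivation:
z_0.05 = 1.645
n = (z×σ/E)² = (1.645×20/1.9)²
n = 299.8366
Round up: n = 300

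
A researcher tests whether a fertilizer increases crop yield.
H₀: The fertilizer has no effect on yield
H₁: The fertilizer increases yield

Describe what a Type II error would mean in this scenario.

A Type I error (probability α) occurs when we reject a true H₀.
A Type II error (probability β) occurs when we fail to reject a false H₀.

Answer: Failing to recommend an effective fertilizer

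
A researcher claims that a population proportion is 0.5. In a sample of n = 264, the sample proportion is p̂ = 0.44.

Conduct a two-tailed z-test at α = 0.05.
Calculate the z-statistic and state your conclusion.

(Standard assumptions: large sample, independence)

H₀: p = 0.5, H₁: p ≠ 0.5
Standard error: SE = √(p₀(1-p₀)/n) = √(0.5×0.5/264) = 0.030773
z-statistic: z = (p̂ - p₀)/SE = (0.44 - 0.5)/0.030773 = -1.9498
Critical value: z_0.025 = ±1.960
p-value = 0.0512
Decision: fail to reject H₀ at α = 0.05

Answer: z = -1.9498, fail to reject H₀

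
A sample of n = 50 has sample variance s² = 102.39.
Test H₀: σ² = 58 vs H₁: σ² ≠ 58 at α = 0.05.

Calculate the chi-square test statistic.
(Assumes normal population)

df = n - 1 = 49
χ² = (n-1)s²/σ₀² = 49×102.39/58 = 86.5019
Critical values: χ²_{0.975,49} = 31.555, χ²_{0.025,49} = 70.222
Rejection region: χ² < 31.555 or χ² > 70.222
Decision: reject H₀

Answer: χ² = 86.5019, reject H₀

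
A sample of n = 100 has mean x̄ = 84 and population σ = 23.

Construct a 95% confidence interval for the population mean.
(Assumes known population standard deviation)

Confidence level: 95%, α = 0.05
z_0.025 = 1.960
SE = σ/√n = 23/√100 = 2.3000
Margin of error = 1.960 × 2.3000 = 4.5080
CI: x̄ ± margin = 84 ± 4.5080
CI: (79.4920, 88.5080)

Answer: (79.4920, 88.5080)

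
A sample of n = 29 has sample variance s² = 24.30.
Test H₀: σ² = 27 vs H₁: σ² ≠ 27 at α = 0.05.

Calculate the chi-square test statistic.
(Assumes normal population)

df = n - 1 = 28
χ² = (n-1)s²/σ₀² = 28×24.30/27 = 25.2000
Critical values: χ²_{0.975,28} = 15.308, χ²_{0.025,28} = 44.461
Rejection region: χ² < 15.308 or χ² > 44.461
Decision: fail to reject H₀

Answer: χ² = 25.2000, fail to reject H₀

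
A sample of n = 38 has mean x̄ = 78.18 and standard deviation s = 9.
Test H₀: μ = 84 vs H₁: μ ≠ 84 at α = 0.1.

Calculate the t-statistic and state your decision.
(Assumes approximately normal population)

df = n - 1 = 37
SE = s/√n = 9/√38 = 1.4600
t = (x̄ - μ₀)/SE = (78.18 - 84)/1.4600 = -3.9863
Critical value: t_{0.05,37} = ±1.687
p-value ≈ 0.0003
Decision: reject H₀

Answer: t = -3.9863, reject H₀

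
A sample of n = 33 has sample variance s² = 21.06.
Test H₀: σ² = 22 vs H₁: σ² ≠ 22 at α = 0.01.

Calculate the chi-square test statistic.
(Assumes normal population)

df = n - 1 = 32
χ² = (n-1)s²/σ₀² = 32×21.06/22 = 30.6327
Critical values: χ²_{0.995,32} = 15.134, χ²_{0.005,32} = 56.328
Rejection region: χ² < 15.134 or χ² > 56.328
Decision: fail to reject H₀

Answer: χ² = 30.6327, fail to reject H₀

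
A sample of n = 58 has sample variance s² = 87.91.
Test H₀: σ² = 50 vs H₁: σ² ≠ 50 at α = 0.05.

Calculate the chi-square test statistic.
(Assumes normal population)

df = n - 1 = 57
χ² = (n-1)s²/σ₀² = 57×87.91/50 = 100.2174
Critical values: χ²_{0.975,57} = 38.027, χ²_{0.025,57} = 79.752
Rejection region: χ² < 38.027 or χ² > 79.752
Decision: reject H₀

Answer: χ² = 100.2174, reject H₀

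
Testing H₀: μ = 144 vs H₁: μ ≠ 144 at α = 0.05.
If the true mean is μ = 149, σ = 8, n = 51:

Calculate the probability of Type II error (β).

Answer: β ≈ 0.0061

Derivation:
SE = σ/√n = 8/√51 = 1.1202
Critical values: μ₀ ± z_0.025×SE = 144 ± 1.960×1.1202
Acceptance region: (141.8044, 146.1956)
Under H₁ (μ = 149): z_high = (146.1956 - 149)/1.1202 = -2.5035, z_low = (141.8044 - 149)/1.1202 = -6.4235
β = P(not reject | H₁) = Φ(-2.5035) - Φ(-6.4235) ≈ 0.0061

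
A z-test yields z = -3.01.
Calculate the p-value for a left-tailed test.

For z = -3.01:
p = P(Z < -3.01) = Φ(-3.01) = 0.0013

Answer: p-value ≈ 0.0013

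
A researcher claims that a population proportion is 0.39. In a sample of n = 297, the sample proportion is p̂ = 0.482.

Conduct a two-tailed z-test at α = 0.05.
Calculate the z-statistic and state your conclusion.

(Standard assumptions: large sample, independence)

H₀: p = 0.39, H₁: p ≠ 0.39
Standard error: SE = √(p₀(1-p₀)/n) = √(0.39×0.61/297) = 0.028302
z-statistic: z = (p̂ - p₀)/SE = (0.482 - 0.39)/0.028302 = 3.2507
Critical value: z_0.025 = ±1.960
p-value = 0.0012
Decision: reject H₀ at α = 0.05

Answer: z = 3.2507, reject H₀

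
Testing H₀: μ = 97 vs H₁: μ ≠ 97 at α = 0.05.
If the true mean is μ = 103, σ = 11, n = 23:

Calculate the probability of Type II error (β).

SE = σ/√n = 11/√23 = 2.2937
Critical values: μ₀ ± z_0.025×SE = 97 ± 1.960×2.2937
Acceptance region: (92.5043, 101.4957)
Under H₁ (μ = 103): z_high = (101.4957 - 103)/2.2937 = -0.6558, z_low = (92.5043 - 103)/2.2937 = -4.5759
β = P(not reject | H₁) = Φ(-0.6558) - Φ(-4.5759) ≈ 0.2560

Answer: β ≈ 0.2560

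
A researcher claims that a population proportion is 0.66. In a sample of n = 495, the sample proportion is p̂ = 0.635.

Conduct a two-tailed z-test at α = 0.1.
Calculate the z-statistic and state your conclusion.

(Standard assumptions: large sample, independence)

H₀: p = 0.66, H₁: p ≠ 0.66
Standard error: SE = √(p₀(1-p₀)/n) = √(0.66×0.34/495) = 0.021292
z-statistic: z = (p̂ - p₀)/SE = (0.635 - 0.66)/0.021292 = -1.1741
Critical value: z_0.05 = ±1.645
p-value = 0.2404
Decision: fail to reject H₀ at α = 0.1

Answer: z = -1.1741, fail to reject H₀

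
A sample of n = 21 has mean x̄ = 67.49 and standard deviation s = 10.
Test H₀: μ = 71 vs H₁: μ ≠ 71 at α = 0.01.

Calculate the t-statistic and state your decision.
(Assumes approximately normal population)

df = n - 1 = 20
SE = s/√n = 10/√21 = 2.1822
t = (x̄ - μ₀)/SE = (67.49 - 71)/2.1822 = -1.6085
Critical value: t_{0.005,20} = ±2.845
p-value ≈ 0.1234
Decision: fail to reject H₀

Answer: t = -1.6085, fail to reject H₀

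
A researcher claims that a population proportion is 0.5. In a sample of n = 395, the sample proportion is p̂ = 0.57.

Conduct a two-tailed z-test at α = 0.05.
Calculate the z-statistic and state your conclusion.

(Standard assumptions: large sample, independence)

Answer: z = 2.7824, reject H₀

Derivation:
H₀: p = 0.5, H₁: p ≠ 0.5
Standard error: SE = √(p₀(1-p₀)/n) = √(0.5×0.5/395) = 0.025158
z-statistic: z = (p̂ - p₀)/SE = (0.57 - 0.5)/0.025158 = 2.7824
Critical value: z_0.025 = ±1.960
p-value = 0.0054
Decision: reject H₀ at α = 0.05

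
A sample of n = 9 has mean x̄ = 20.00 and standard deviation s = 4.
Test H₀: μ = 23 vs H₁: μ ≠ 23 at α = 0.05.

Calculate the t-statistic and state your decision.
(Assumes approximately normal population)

Answer: t = -2.2501, fail to reject H₀

Derivation:
df = n - 1 = 8
SE = s/√n = 4/√9 = 1.3333
t = (x̄ - μ₀)/SE = (20.00 - 23)/1.3333 = -2.2501
Critical value: t_{0.025,8} = ±2.306
p-value ≈ 0.0546
Decision: fail to reject H₀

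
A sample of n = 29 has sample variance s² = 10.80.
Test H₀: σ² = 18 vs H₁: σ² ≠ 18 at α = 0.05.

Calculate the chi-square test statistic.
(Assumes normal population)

df = n - 1 = 28
χ² = (n-1)s²/σ₀² = 28×10.80/18 = 16.8000
Critical values: χ²_{0.975,28} = 15.308, χ²_{0.025,28} = 44.461
Rejection region: χ² < 15.308 or χ² > 44.461
Decision: fail to reject H₀

Answer: χ² = 16.8000, fail to reject H₀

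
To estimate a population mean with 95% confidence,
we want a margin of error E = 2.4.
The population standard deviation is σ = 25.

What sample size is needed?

z_0.025 = 1.960
n = (z×σ/E)² = (1.960×25/2.4)²
n = 416.8403
Round up: n = 417

Answer: n = 417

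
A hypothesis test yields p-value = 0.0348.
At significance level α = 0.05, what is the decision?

Compare p-value to α:
0.0348 < 0.05
Decision: reject H₀

Answer: reject H₀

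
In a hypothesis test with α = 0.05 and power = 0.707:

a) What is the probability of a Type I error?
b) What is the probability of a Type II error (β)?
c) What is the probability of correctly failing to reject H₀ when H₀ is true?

Answer: a) 0.05, b) 0.293, c) 0.95

Derivation:
a) Type I error probability = α = 0.05
b) Power = P(reject H₀ | H₁ true) = 1 - β = 0.707, so Type II error probability = β = 1 - Power = 0.293
c) P(fail to reject H₀ | H₀ true) = 1 - α = 0.95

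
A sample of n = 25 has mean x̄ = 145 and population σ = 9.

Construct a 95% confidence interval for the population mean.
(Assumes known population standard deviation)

Answer: (141.4720, 148.5280)

Derivation:
Confidence level: 95%, α = 0.05
z_0.025 = 1.960
SE = σ/√n = 9/√25 = 1.8000
Margin of error = 1.960 × 1.8000 = 3.5280
CI: x̄ ± margin = 145 ± 3.5280
CI: (141.4720, 148.5280)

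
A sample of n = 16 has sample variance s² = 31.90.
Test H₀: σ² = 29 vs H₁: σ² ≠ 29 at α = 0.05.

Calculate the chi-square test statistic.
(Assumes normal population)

Answer: χ² = 16.5000, fail to reject H₀

Derivation:
df = n - 1 = 15
χ² = (n-1)s²/σ₀² = 15×31.90/29 = 16.5000
Critical values: χ²_{0.975,15} = 6.262, χ²_{0.025,15} = 27.488
Rejection region: χ² < 6.262 or χ² > 27.488
Decision: fail to reject H₀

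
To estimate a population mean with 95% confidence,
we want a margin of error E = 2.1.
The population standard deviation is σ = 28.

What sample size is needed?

z_0.025 = 1.960
n = (z×σ/E)² = (1.960×28/2.1)²
n = 682.9511
Round up: n = 683

Answer: n = 683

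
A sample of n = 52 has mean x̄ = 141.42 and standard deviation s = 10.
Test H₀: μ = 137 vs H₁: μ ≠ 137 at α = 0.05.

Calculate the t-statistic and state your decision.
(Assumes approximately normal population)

Answer: t = 3.1872, reject H₀

Derivation:
df = n - 1 = 51
SE = s/√n = 10/√52 = 1.3868
t = (x̄ - μ₀)/SE = (141.42 - 137)/1.3868 = 3.1872
Critical value: t_{0.025,51} = ±2.008
p-value ≈ 0.0025
Decision: reject H₀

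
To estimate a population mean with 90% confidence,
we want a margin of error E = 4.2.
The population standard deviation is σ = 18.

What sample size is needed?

Answer: n = 50

Derivation:
z_0.05 = 1.645
n = (z×σ/E)² = (1.645×18/4.2)²
n = 49.7025
Round up: n = 50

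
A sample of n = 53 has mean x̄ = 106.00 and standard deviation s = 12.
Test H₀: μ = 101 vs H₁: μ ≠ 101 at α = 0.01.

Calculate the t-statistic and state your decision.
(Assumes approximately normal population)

Answer: t = 3.0334, reject H₀

Derivation:
df = n - 1 = 52
SE = s/√n = 12/√53 = 1.6483
t = (x̄ - μ₀)/SE = (106.00 - 101)/1.6483 = 3.0334
Critical value: t_{0.005,52} = ±2.674
p-value ≈ 0.0038
Decision: reject H₀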